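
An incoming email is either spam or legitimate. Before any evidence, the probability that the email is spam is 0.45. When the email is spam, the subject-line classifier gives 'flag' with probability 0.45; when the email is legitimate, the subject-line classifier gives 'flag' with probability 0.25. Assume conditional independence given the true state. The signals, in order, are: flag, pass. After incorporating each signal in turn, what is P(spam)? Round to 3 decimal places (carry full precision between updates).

0.519

After 'flag': P(spam) = 0.45·0.4500 / (0.45·0.4500 + 0.25·0.5500) ≈ 0.5956
After 'pass': P(spam) = 0.55·0.5956 / (0.55·0.5956 + 0.75·0.4044) ≈ 0.5192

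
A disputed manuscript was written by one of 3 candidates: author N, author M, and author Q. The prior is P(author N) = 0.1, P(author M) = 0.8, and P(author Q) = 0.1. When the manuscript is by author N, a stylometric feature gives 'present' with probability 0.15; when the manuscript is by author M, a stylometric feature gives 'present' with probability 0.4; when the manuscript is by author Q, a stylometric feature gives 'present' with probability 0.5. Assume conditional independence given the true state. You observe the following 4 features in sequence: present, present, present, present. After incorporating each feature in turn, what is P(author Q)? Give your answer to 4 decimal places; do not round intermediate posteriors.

0.2334

After 'present': normaliser = 0.15·0.1000 + 0.4·0.8000 + 0.5·0.1000; P(author N) ≈ 0.0390, P(author M) ≈ 0.8312, P(author Q) ≈ 0.1299
After 'present': normaliser = 0.15·0.0390 + 0.4·0.8312 + 0.5·0.1299; P(author N) ≈ 0.0145, P(author M) ≈ 0.8245, P(author Q) ≈ 0.1610
After 'present': normaliser = 0.15·0.0145 + 0.4·0.8245 + 0.5·0.1610; P(author N) ≈ 0.0053, P(author M) ≈ 0.7995, P(author Q) ≈ 0.1952
After 'present': normaliser = 0.15·0.0053 + 0.4·0.7995 + 0.5·0.1952; P(author N) ≈ 0.0019, P(author M) ≈ 0.7647, P(author Q) ≈ 0.2334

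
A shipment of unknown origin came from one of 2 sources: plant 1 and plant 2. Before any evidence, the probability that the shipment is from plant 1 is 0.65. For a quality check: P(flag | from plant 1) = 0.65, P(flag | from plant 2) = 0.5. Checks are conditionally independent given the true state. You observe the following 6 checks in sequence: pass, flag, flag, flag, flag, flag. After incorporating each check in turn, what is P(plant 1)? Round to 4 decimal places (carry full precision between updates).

After 'pass': P(plant 1) = 0.35·0.6500 / (0.35·0.6500 + 0.5·0.3500) ≈ 0.5652
After 'flag': P(plant 1) = 0.65·0.5652 / (0.65·0.5652 + 0.5·0.4348) ≈ 0.6283
After 'flag': P(plant 1) = 0.65·0.6283 / (0.65·0.6283 + 0.5·0.3717) ≈ 0.6872
After 'flag': P(plant 1) = 0.65·0.6872 / (0.65·0.6872 + 0.5·0.3128) ≈ 0.7407
After 'flag': P(plant 1) = 0.65·0.7407 / (0.65·0.7407 + 0.5·0.2593) ≈ 0.7878
After 'flag': P(plant 1) = 0.65·0.7878 / (0.65·0.7878 + 0.5·0.2122) ≈ 0.8284

0.8284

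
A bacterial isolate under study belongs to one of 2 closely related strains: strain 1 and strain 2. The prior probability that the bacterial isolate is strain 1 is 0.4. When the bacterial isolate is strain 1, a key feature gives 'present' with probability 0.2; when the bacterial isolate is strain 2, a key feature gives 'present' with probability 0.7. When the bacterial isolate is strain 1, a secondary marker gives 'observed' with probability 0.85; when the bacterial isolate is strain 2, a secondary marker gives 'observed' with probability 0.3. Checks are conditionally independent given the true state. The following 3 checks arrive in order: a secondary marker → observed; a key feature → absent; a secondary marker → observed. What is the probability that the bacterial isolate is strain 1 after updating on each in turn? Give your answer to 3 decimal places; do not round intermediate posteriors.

0.935

After a secondary marker='observed': P(strain 1) = 0.85·0.4000 / (0.85·0.4000 + 0.3·0.6000) ≈ 0.6538
After a key feature='absent': P(strain 1) = 0.8·0.6538 / (0.8·0.6538 + 0.3·0.3462) ≈ 0.8344
After a secondary marker='observed': P(strain 1) = 0.85·0.8344 / (0.85·0.8344 + 0.3·0.1656) ≈ 0.9345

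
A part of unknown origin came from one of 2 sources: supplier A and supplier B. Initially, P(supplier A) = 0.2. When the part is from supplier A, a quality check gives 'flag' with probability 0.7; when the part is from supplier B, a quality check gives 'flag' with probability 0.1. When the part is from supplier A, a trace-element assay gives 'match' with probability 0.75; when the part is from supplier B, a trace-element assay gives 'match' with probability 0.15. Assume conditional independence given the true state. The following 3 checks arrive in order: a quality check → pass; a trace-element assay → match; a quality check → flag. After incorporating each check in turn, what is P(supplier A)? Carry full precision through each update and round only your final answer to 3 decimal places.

After a quality check='pass': P(supplier A) = 0.3·0.2000 / (0.3·0.2000 + 0.9·0.8000) ≈ 0.0769
After a trace-element assay='match': P(supplier A) = 0.75·0.0769 / (0.75·0.0769 + 0.15·0.9231) ≈ 0.2941
After a quality check='flag': P(supplier A) = 0.7·0.2941 / (0.7·0.2941 + 0.1·0.7059) ≈ 0.7447

0.745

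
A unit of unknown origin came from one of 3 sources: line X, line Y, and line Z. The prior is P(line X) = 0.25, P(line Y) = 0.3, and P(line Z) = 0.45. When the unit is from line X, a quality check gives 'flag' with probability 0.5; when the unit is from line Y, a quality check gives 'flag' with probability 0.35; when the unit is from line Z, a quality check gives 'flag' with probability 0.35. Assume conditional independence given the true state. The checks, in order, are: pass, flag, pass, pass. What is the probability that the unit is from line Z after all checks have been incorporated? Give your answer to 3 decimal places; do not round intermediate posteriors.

0.493

Apply Bayes' rule sequentially, carrying P(line Z) forward.
After 'pass': normaliser = 0.5·0.2500 + 0.65·0.3000 + 0.65·0.4500; P(line X) ≈ 0.2041, P(line Y) ≈ 0.3184, P(line Z) ≈ 0.4776
After 'flag': normaliser = 0.5·0.2041 + 0.35·0.3184 + 0.35·0.4776; P(line X) ≈ 0.2681, P(line Y) ≈ 0.2928, P(line Z) ≈ 0.4391
After 'pass': normaliser = 0.5·0.2681 + 0.65·0.2928 + 0.65·0.4391; P(line X) ≈ 0.2198, P(line Y) ≈ 0.3121, P(line Z) ≈ 0.4681
After 'pass': normaliser = 0.5·0.2198 + 0.65·0.3121 + 0.65·0.4681; P(line X) ≈ 0.1781, P(line Y) ≈ 0.3287, P(line Z) ≈ 0.4931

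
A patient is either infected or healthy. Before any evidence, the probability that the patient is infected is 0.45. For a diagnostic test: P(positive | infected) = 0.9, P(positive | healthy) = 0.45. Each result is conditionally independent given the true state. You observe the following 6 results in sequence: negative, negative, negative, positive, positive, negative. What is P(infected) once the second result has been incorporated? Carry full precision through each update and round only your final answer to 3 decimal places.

After 'negative': P(infected) = 0.1·0.4500 / (0.1·0.4500 + 0.55·0.5500) ≈ 0.1295
After 'negative': P(infected) = 0.1·0.1295 / (0.1·0.1295 + 0.55·0.8705) ≈ 0.0263

0.026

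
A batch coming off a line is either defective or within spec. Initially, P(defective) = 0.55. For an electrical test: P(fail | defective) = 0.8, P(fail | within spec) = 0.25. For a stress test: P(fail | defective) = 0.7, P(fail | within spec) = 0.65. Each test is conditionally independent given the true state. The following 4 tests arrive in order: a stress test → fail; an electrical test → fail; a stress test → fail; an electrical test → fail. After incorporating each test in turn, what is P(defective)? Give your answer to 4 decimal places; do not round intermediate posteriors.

0.9355

After a stress test='fail': P(defective) = 0.7·0.5500 / (0.7·0.5500 + 0.65·0.4500) ≈ 0.5683
After an electrical test='fail': P(defective) = 0.8·0.5683 / (0.8·0.5683 + 0.25·0.4317) ≈ 0.8081
After a stress test='fail': P(defective) = 0.7·0.8081 / (0.7·0.8081 + 0.65·0.1919) ≈ 0.8194
After an electrical test='fail': P(defective) = 0.8·0.8194 / (0.8·0.8194 + 0.25·0.1806) ≈ 0.9355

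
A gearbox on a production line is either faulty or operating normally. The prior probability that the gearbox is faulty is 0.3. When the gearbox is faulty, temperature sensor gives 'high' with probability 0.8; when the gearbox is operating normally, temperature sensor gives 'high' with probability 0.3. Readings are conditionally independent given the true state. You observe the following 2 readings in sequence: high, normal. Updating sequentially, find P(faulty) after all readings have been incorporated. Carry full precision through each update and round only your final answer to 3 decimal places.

After 'high': P(faulty) = 0.8·0.3000 / (0.8·0.3000 + 0.3·0.7000) ≈ 0.5333
After 'normal': P(faulty) = 0.2·0.5333 / (0.2·0.5333 + 0.7·0.4667) ≈ 0.2462

0.246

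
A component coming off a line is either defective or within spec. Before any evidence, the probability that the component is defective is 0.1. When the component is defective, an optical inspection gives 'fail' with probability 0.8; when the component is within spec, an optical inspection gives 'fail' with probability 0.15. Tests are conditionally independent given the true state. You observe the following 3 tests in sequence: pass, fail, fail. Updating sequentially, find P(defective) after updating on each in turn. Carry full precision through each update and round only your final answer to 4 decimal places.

After 'pass': P(defective) = 0.2·0.1000 / (0.2·0.1000 + 0.85·0.9000) ≈ 0.0255
After 'fail': P(defective) = 0.8·0.0255 / (0.8·0.0255 + 0.15·0.9745) ≈ 0.1224
After 'fail': P(defective) = 0.8·0.1224 / (0.8·0.1224 + 0.15·0.8776) ≈ 0.4265

0.4265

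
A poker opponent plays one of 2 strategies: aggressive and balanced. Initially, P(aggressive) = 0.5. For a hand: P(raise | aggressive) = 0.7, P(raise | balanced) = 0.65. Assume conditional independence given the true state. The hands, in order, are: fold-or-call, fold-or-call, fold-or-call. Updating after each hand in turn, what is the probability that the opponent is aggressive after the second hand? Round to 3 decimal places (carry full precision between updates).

0.424

After 'fold-or-call': P(aggressive) = 0.3·0.5000 / (0.3·0.5000 + 0.35·0.5000) ≈ 0.4615
After 'fold-or-call': P(aggressive) = 0.3·0.4615 / (0.3·0.4615 + 0.35·0.5385) ≈ 0.4235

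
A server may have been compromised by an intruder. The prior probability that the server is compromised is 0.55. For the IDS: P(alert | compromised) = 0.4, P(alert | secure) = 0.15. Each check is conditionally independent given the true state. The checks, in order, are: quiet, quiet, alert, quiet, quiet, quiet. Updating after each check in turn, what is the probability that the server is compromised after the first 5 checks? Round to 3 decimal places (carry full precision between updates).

After 'quiet': P(compromised) = 0.6·0.5500 / (0.6·0.5500 + 0.85·0.4500) ≈ 0.4632
After 'quiet': P(compromised) = 0.6·0.4632 / (0.6·0.4632 + 0.85·0.5368) ≈ 0.3785
After 'alert': P(compromised) = 0.4·0.3785 / (0.4·0.3785 + 0.15·0.6215) ≈ 0.6189
After 'quiet': P(compromised) = 0.6·0.6189 / (0.6·0.6189 + 0.85·0.3811) ≈ 0.5341
After 'quiet': P(compromised) = 0.6·0.5341 / (0.6·0.5341 + 0.85·0.4659) ≈ 0.4473

0.447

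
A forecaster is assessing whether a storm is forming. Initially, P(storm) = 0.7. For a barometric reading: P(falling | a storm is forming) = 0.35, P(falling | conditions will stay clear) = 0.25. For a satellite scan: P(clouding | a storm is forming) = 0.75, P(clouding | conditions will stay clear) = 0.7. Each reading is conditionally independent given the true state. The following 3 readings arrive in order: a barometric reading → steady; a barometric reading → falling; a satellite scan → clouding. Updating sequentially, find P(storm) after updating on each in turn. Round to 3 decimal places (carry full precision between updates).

0.752

After a barometric reading='steady': P(storm) = 0.65·0.7000 / (0.65·0.7000 + 0.75·0.3000) ≈ 0.6691
After a barometric reading='falling': P(storm) = 0.35·0.6691 / (0.35·0.6691 + 0.25·0.3309) ≈ 0.7390
After a satellite scan='clouding': P(storm) = 0.75·0.7390 / (0.75·0.7390 + 0.7·0.2610) ≈ 0.7521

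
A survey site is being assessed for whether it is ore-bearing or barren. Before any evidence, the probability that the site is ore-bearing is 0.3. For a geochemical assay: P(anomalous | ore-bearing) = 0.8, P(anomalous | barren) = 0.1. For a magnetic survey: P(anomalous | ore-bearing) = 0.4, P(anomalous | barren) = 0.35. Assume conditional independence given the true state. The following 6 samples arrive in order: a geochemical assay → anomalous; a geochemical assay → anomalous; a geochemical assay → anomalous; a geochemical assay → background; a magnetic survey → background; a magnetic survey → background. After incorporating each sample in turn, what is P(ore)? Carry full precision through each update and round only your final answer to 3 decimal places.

0.976

After a geochemical assay='anomalous': P(ore) = 0.8·0.3000 / (0.8·0.3000 + 0.1·0.7000) ≈ 0.7742
After a geochemical assay='anomalous': P(ore) = 0.8·0.7742 / (0.8·0.7742 + 0.1·0.2258) ≈ 0.9648
After a geochemical assay='anomalous': P(ore) = 0.8·0.9648 / (0.8·0.9648 + 0.1·0.0352) ≈ 0.9955
After a geochemical assay='background': P(ore) = 0.2·0.9955 / (0.2·0.9955 + 0.9·0.0045) ≈ 0.9799
After a magnetic survey='background': P(ore) = 0.6·0.9799 / (0.6·0.9799 + 0.65·0.0201) ≈ 0.9783
After a magnetic survey='background': P(ore) = 0.6·0.9783 / (0.6·0.9783 + 0.65·0.0217) ≈ 0.9765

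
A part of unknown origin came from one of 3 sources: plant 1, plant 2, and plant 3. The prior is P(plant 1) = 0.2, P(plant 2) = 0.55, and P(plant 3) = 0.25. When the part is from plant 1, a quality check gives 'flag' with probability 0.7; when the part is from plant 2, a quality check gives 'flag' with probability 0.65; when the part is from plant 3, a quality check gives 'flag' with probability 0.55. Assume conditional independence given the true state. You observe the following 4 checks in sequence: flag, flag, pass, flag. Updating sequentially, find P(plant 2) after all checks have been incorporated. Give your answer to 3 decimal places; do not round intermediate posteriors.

0.574

After 'flag': normaliser = 0.7·0.2000 + 0.65·0.5500 + 0.55·0.2500; P(plant 1) ≈ 0.2205, P(plant 2) ≈ 0.5630, P(plant 3) ≈ 0.2165
After 'flag': normaliser = 0.7·0.2205 + 0.65·0.5630 + 0.55·0.2165; P(plant 1) ≈ 0.2414, P(plant 2) ≈ 0.5724, P(plant 3) ≈ 0.1863
After 'pass': normaliser = 0.3·0.2414 + 0.35·0.5724 + 0.45·0.1863; P(plant 1) ≈ 0.2031, P(plant 2) ≈ 0.5618, P(plant 3) ≈ 0.2351
After 'flag': normaliser = 0.7·0.2031 + 0.65·0.5618 + 0.55·0.2351; P(plant 1) ≈ 0.2233, P(plant 2) ≈ 0.5736, P(plant 3) ≈ 0.2031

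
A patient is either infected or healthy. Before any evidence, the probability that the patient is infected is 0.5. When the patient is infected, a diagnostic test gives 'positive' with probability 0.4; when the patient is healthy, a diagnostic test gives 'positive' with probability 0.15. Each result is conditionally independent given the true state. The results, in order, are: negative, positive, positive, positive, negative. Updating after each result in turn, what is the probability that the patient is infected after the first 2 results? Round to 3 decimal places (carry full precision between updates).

0.653

Each posterior becomes the prior for the next update.
After 'negative': P(infected) = 0.6·0.5000 / (0.6·0.5000 + 0.85·0.5000) ≈ 0.4138
After 'positive': P(infected) = 0.4·0.4138 / (0.4·0.4138 + 0.15·0.5862) ≈ 0.6531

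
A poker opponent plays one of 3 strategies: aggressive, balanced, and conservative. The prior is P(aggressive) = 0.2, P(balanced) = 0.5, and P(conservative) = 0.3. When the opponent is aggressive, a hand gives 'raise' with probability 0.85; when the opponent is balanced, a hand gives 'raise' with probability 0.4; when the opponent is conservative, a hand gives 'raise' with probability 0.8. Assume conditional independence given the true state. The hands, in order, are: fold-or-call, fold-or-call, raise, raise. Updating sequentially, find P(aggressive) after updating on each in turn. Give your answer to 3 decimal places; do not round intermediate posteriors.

After 'fold-or-call': normaliser = 0.15·0.2000 + 0.6·0.5000 + 0.2·0.3000; P(aggressive) ≈ 0.0769, P(balanced) ≈ 0.7692, P(conservative) ≈ 0.1538
After 'fold-or-call': normaliser = 0.15·0.0769 + 0.6·0.7692 + 0.2·0.1538; P(aggressive) ≈ 0.0229, P(balanced) ≈ 0.9160, P(conservative) ≈ 0.0611
After 'raise': normaliser = 0.85·0.0229 + 0.4·0.9160 + 0.8·0.0611; P(aggressive) ≈ 0.0448, P(balanced) ≈ 0.8428, P(conservative) ≈ 0.1124
After 'raise': normaliser = 0.85·0.0448 + 0.4·0.8428 + 0.8·0.1124; P(aggressive) ≈ 0.0818, P(balanced) ≈ 0.7249, P(conservative) ≈ 0.1933

0.082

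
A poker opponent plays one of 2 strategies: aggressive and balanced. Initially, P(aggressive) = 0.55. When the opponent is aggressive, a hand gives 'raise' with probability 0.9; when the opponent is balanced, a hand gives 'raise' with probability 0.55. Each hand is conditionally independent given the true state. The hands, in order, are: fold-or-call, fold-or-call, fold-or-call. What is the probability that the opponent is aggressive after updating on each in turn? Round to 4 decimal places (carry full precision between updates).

After 'fold-or-call': P(aggressive) = 0.1·0.5500 / (0.1·0.5500 + 0.45·0.4500) ≈ 0.2136
After 'fold-or-call': P(aggressive) = 0.1·0.2136 / (0.1·0.2136 + 0.45·0.7864) ≈ 0.0569
After 'fold-or-call': P(aggressive) = 0.1·0.0569 / (0.1·0.0569 + 0.45·0.9431) ≈ 0.0132

0.0132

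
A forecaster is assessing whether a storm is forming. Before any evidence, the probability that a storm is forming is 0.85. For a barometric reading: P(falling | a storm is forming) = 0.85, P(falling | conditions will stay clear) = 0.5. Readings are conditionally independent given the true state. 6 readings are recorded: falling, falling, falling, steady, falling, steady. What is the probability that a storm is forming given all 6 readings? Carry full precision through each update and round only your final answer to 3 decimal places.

0.810

After 'falling': P(storm) = 0.85·0.8500 / (0.85·0.8500 + 0.5·0.1500) ≈ 0.9060
After 'falling': P(storm) = 0.85·0.9060 / (0.85·0.9060 + 0.5·0.0940) ≈ 0.9425
After 'falling': P(storm) = 0.85·0.9425 / (0.85·0.9425 + 0.5·0.0575) ≈ 0.9653
After 'steady': P(storm) = 0.15·0.9653 / (0.15·0.9653 + 0.5·0.0347) ≈ 0.8931
After 'falling': P(storm) = 0.85·0.8931 / (0.85·0.8931 + 0.5·0.1069) ≈ 0.9342
After 'steady': P(storm) = 0.15·0.9342 / (0.15·0.9342 + 0.5·0.0658) ≈ 0.8099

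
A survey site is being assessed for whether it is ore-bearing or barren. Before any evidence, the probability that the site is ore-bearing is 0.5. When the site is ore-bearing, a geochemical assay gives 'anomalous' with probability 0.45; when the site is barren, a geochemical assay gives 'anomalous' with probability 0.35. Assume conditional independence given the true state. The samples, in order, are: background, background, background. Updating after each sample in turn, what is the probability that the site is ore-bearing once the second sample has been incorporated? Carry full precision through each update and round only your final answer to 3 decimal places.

Apply Bayes' rule sequentially, carrying P(ore) forward.
After 'background': P(ore) = 0.55·0.5000 / (0.55·0.5000 + 0.65·0.5000) ≈ 0.4583
After 'background': P(ore) = 0.55·0.4583 / (0.55·0.4583 + 0.65·0.5417) ≈ 0.4172

0.417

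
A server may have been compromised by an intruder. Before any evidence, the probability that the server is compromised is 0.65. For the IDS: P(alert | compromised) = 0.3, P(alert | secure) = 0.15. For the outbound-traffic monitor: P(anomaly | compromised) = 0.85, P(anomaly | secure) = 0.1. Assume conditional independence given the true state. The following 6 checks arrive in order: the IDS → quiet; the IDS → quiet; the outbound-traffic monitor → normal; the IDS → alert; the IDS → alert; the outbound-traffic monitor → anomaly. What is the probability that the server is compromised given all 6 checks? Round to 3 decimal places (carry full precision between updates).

0.877

After the IDS='quiet': P(compromised) = 0.7·0.6500 / (0.7·0.6500 + 0.85·0.3500) ≈ 0.6047
After the IDS='quiet': P(compromised) = 0.7·0.6047 / (0.7·0.6047 + 0.85·0.3953) ≈ 0.5574
After the outbound-traffic monitor='normal': P(compromised) = 0.15·0.5574 / (0.15·0.5574 + 0.9·0.4426) ≈ 0.1735
After the IDS='alert': P(compromised) = 0.3·0.1735 / (0.3·0.1735 + 0.15·0.8265) ≈ 0.2957
After the IDS='alert': P(compromised) = 0.3·0.2957 / (0.3·0.2957 + 0.15·0.7043) ≈ 0.4564
After the outbound-traffic monitor='anomaly': P(compromised) = 0.85·0.4564 / (0.85·0.4564 + 0.1·0.5436) ≈ 0.8771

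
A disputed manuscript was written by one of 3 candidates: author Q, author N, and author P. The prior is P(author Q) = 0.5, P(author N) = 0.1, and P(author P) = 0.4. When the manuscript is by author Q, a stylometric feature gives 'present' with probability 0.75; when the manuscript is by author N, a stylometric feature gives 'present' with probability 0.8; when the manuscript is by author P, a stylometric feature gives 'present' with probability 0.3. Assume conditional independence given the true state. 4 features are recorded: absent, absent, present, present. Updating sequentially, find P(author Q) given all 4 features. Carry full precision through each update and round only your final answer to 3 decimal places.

0.465

After 'absent': normaliser = 0.25·0.5000 + 0.2·0.1000 + 0.7·0.4000; P(author Q) ≈ 0.2941, P(author N) ≈ 0.0471, P(author P) ≈ 0.6588
After 'absent': normaliser = 0.25·0.2941 + 0.2·0.0471 + 0.7·0.6588; P(author Q) ≈ 0.1351, P(author N) ≈ 0.0173, P(author P) ≈ 0.8476
After 'present': normaliser = 0.75·0.1351 + 0.8·0.0173 + 0.3·0.8476; P(author Q) ≈ 0.2743, P(author N) ≈ 0.0375, P(author P) ≈ 0.6882
After 'present': normaliser = 0.75·0.2743 + 0.8·0.0375 + 0.3·0.6882; P(author Q) ≈ 0.4653, P(author N) ≈ 0.0678, P(author P) ≈ 0.4669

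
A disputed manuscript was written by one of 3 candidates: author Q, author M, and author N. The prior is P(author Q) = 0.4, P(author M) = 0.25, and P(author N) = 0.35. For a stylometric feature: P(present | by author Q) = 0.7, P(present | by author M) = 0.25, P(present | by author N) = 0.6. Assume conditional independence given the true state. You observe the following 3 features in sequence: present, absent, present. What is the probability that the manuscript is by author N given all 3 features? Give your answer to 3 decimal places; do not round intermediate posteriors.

After 'present': normaliser = 0.7·0.4000 + 0.25·0.2500 + 0.6·0.3500; P(author Q) ≈ 0.5068, P(author M) ≈ 0.1131, P(author N) ≈ 0.3801
After 'absent': normaliser = 0.3·0.5068 + 0.75·0.1131 + 0.4·0.3801; P(author Q) ≈ 0.3909, P(author M) ≈ 0.2182, P(author N) ≈ 0.3909
After 'present': normaliser = 0.7·0.3909 + 0.25·0.2182 + 0.6·0.3909; P(author Q) ≈ 0.4863, P(author M) ≈ 0.0969, P(author N) ≈ 0.4168

0.417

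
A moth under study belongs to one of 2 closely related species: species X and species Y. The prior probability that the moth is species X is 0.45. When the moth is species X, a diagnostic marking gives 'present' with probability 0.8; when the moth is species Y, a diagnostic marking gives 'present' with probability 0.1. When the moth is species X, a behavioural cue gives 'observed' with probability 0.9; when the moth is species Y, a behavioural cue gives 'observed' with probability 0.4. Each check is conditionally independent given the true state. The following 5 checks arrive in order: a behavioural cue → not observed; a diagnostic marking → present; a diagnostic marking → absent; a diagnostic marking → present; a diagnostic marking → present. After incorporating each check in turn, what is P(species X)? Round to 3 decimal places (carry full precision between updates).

0.939

Each posterior becomes the prior for the next update.
After a behavioural cue='not observed': P(species X) = 0.1·0.4500 / (0.1·0.4500 + 0.6·0.5500) ≈ 0.1200
After a diagnostic marking='present': P(species X) = 0.8·0.1200 / (0.8·0.1200 + 0.1·0.8800) ≈ 0.5217
After a diagnostic marking='absent': P(species X) = 0.2·0.5217 / (0.2·0.5217 + 0.9·0.4783) ≈ 0.1951
After a diagnostic marking='present': P(species X) = 0.8·0.1951 / (0.8·0.1951 + 0.1·0.8049) ≈ 0.6598
After a diagnostic marking='present': P(species X) = 0.8·0.6598 / (0.8·0.6598 + 0.1·0.3402) ≈ 0.9394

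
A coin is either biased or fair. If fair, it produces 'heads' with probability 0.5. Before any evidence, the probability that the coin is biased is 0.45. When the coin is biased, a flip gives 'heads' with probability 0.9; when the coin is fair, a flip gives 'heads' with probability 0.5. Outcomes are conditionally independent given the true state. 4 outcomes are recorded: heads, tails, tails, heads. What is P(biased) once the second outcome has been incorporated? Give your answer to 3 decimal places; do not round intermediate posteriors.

After 'heads': P(biased) = 0.9·0.4500 / (0.9·0.4500 + 0.5·0.5500) ≈ 0.5956
After 'tails': P(biased) = 0.1·0.5956 / (0.1·0.5956 + 0.5·0.4044) ≈ 0.2275

0.228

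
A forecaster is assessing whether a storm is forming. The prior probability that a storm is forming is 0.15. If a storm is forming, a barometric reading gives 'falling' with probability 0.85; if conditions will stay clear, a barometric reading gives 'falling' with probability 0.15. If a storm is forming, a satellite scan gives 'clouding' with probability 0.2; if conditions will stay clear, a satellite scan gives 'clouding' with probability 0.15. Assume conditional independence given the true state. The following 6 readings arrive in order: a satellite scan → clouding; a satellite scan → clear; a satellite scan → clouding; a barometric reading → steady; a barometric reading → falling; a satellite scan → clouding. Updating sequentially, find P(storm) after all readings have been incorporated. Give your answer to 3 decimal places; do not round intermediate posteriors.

0.282

After a satellite scan='clouding': P(storm) = 0.2·0.1500 / (0.2·0.1500 + 0.15·0.8500) ≈ 0.1905
After a satellite scan='clear': P(storm) = 0.8·0.1905 / (0.8·0.1905 + 0.85·0.8095) ≈ 0.1813
After a satellite scan='clouding': P(storm) = 0.2·0.1813 / (0.2·0.1813 + 0.15·0.8187) ≈ 0.2280
After a barometric reading='steady': P(storm) = 0.15·0.2280 / (0.15·0.2280 + 0.85·0.7720) ≈ 0.0495
After a barometric reading='falling': P(storm) = 0.85·0.0495 / (0.85·0.0495 + 0.15·0.9505) ≈ 0.2280
After a satellite scan='clouding': P(storm) = 0.2·0.2280 / (0.2·0.2280 + 0.15·0.7720) ≈ 0.2825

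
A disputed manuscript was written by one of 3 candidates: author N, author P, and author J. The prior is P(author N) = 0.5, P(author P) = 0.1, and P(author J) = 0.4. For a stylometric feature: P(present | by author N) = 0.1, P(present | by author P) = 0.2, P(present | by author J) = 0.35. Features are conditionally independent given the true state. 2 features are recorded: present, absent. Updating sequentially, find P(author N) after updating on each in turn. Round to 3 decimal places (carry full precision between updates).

0.296

Apply Bayes' rule sequentially, carrying P(author N) forward.
After 'present': normaliser = 0.1·0.5000 + 0.2·0.1000 + 0.35·0.4000; P(author N) ≈ 0.2381, P(author P) ≈ 0.0952, P(author J) ≈ 0.6667
After 'absent': normaliser = 0.9·0.2381 + 0.8·0.0952 + 0.65·0.6667; P(author N) ≈ 0.2961, P(author P) ≈ 0.1053, P(author J) ≈ 0.5987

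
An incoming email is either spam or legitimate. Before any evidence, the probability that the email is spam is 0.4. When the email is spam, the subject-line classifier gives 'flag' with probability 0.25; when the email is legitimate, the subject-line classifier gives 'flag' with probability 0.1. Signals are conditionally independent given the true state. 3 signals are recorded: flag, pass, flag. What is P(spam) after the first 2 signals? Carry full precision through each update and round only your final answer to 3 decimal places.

Apply Bayes' rule sequentially, carrying P(spam) forward.
After 'flag': P(spam) = 0.25·0.4000 / (0.25·0.4000 + 0.1·0.6000) ≈ 0.6250
After 'pass': P(spam) = 0.75·0.6250 / (0.75·0.6250 + 0.9·0.3750) ≈ 0.5814

0.581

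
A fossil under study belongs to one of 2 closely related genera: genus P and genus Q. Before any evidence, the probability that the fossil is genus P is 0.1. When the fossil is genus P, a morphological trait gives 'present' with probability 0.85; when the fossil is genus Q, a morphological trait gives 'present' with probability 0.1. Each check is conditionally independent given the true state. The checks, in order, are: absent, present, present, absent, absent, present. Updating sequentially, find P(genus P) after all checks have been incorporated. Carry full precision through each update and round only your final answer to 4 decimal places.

After 'absent': P(genus P) = 0.15·0.1000 / (0.15·0.1000 + 0.9·0.9000) ≈ 0.0182
After 'present': P(genus P) = 0.85·0.0182 / (0.85·0.0182 + 0.1·0.9818) ≈ 0.1360
After 'present': P(genus P) = 0.85·0.1360 / (0.85·0.1360 + 0.1·0.8640) ≈ 0.5723
After 'absent': P(genus P) = 0.15·0.5723 / (0.15·0.5723 + 0.9·0.4277) ≈ 0.1823
After 'absent': P(genus P) = 0.15·0.1823 / (0.15·0.1823 + 0.9·0.8177) ≈ 0.0358
After 'present': P(genus P) = 0.85·0.0358 / (0.85·0.0358 + 0.1·0.9642) ≈ 0.2401

0.2401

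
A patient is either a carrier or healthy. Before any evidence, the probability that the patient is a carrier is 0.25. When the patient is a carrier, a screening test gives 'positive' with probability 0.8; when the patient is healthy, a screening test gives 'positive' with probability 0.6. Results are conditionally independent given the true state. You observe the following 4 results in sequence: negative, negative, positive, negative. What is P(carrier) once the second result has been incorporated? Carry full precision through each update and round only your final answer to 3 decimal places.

0.077

After 'negative': P(carrier) = 0.2·0.2500 / (0.2·0.2500 + 0.4·0.7500) ≈ 0.1429
After 'negative': P(carrier) = 0.2·0.1429 / (0.2·0.1429 + 0.4·0.8571) ≈ 0.0769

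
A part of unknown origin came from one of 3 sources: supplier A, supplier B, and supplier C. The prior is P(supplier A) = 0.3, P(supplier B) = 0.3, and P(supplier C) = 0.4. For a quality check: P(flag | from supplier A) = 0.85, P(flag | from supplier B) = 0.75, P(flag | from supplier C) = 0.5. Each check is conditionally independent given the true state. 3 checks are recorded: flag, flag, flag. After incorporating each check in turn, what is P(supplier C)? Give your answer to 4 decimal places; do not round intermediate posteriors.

0.1386

After 'flag': normaliser = 0.85·0.3000 + 0.75·0.3000 + 0.5·0.4000; P(supplier A) ≈ 0.3750, P(supplier B) ≈ 0.3309, P(supplier C) ≈ 0.2941
After 'flag': normaliser = 0.85·0.3750 + 0.75·0.3309 + 0.5·0.2941; P(supplier A) ≈ 0.4464, P(supplier B) ≈ 0.3476, P(supplier C) ≈ 0.2060
After 'flag': normaliser = 0.85·0.4464 + 0.75·0.3476 + 0.5·0.2060; P(supplier A) ≈ 0.5106, P(supplier B) ≈ 0.3508, P(supplier C) ≈ 0.1386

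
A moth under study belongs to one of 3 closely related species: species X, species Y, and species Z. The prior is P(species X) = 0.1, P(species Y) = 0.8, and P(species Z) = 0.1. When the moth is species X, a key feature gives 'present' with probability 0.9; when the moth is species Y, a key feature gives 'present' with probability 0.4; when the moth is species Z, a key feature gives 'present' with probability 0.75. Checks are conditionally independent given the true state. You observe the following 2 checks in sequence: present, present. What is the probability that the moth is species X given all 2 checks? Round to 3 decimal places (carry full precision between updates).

Apply Bayes' rule sequentially, carrying P(species X) forward.
After 'present': normaliser = 0.9·0.1000 + 0.4·0.8000 + 0.75·0.1000; P(species X) ≈ 0.1856, P(species Y) ≈ 0.6598, P(species Z) ≈ 0.1546
After 'present': normaliser = 0.9·0.1856 + 0.4·0.6598 + 0.75·0.1546; P(species X) ≈ 0.3054, P(species Y) ≈ 0.4826, P(species Z) ≈ 0.2121

0.305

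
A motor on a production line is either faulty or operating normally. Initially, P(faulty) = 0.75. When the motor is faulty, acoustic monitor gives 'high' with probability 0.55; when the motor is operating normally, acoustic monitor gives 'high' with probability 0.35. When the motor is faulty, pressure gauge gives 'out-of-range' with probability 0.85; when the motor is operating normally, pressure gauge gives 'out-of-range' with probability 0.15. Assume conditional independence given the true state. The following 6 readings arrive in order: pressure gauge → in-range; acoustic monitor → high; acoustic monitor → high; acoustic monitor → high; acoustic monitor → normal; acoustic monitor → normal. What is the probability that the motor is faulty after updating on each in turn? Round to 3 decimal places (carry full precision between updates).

After pressure gauge='in-range': P(faulty) = 0.15·0.7500 / (0.15·0.7500 + 0.85·0.2500) ≈ 0.3462
After acoustic monitor='high': P(faulty) = 0.55·0.3462 / (0.55·0.3462 + 0.35·0.6538) ≈ 0.4541
After acoustic monitor='high': P(faulty) = 0.55·0.4541 / (0.55·0.4541 + 0.35·0.5459) ≈ 0.5666
After acoustic monitor='high': P(faulty) = 0.55·0.5666 / (0.55·0.5666 + 0.35·0.4334) ≈ 0.6726
After acoustic monitor='normal': P(faulty) = 0.45·0.6726 / (0.45·0.6726 + 0.65·0.3274) ≈ 0.5872
After acoustic monitor='normal': P(faulty) = 0.45·0.5872 / (0.45·0.5872 + 0.65·0.4128) ≈ 0.4961

0.496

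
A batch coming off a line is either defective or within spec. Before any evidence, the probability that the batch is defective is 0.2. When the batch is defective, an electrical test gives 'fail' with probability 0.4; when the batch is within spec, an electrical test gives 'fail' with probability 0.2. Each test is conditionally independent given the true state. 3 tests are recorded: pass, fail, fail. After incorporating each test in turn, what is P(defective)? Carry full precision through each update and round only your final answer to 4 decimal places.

After 'pass': P(defective) = 0.6·0.2000 / (0.6·0.2000 + 0.8·0.8000) ≈ 0.1579
After 'fail': P(defective) = 0.4·0.1579 / (0.4·0.1579 + 0.2·0.8421) ≈ 0.2727
After 'fail': P(defective) = 0.4·0.2727 / (0.4·0.2727 + 0.2·0.7273) ≈ 0.4286

0.4286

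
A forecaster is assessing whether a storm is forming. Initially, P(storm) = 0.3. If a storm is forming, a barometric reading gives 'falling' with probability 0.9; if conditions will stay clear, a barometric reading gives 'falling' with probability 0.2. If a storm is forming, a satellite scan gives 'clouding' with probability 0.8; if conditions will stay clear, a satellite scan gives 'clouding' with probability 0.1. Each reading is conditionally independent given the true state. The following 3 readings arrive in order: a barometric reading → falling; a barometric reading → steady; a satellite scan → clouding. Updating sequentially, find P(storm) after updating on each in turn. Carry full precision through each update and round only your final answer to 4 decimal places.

0.6585

Each posterior becomes the prior for the next update.
After a barometric reading='falling': P(storm) = 0.9·0.3000 / (0.9·0.3000 + 0.2·0.7000) ≈ 0.6585
After a barometric reading='steady': P(storm) = 0.1·0.6585 / (0.1·0.6585 + 0.8·0.3415) ≈ 0.1942
After a satellite scan='clouding': P(storm) = 0.8·0.1942 / (0.8·0.1942 + 0.1·0.8058) ≈ 0.6585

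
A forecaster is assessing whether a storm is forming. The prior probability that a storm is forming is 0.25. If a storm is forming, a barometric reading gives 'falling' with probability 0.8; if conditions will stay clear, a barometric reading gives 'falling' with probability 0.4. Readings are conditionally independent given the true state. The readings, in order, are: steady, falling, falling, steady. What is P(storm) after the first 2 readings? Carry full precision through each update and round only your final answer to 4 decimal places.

After 'steady': P(storm) = 0.2·0.2500 / (0.2·0.2500 + 0.6·0.7500) ≈ 0.1000
After 'falling': P(storm) = 0.8·0.1000 / (0.8·0.1000 + 0.4·0.9000) ≈ 0.1818

0.1818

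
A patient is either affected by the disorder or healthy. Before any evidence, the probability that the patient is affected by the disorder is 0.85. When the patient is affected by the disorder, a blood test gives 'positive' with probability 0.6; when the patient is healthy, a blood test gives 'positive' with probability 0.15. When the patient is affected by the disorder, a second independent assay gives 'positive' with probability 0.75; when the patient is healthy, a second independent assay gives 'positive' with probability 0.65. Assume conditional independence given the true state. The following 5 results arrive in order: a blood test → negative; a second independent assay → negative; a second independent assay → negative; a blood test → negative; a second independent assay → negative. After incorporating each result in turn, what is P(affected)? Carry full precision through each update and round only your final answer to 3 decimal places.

0.314

After a blood test='negative': P(affected) = 0.4·0.8500 / (0.4·0.8500 + 0.85·0.1500) ≈ 0.7273
After a second independent assay='negative': P(affected) = 0.25·0.7273 / (0.25·0.7273 + 0.35·0.2727) ≈ 0.6557
After a second independent assay='negative': P(affected) = 0.25·0.6557 / (0.25·0.6557 + 0.35·0.3443) ≈ 0.5764
After a blood test='negative': P(affected) = 0.4·0.5764 / (0.4·0.5764 + 0.85·0.4236) ≈ 0.3903
After a second independent assay='negative': P(affected) = 0.25·0.3903 / (0.25·0.3903 + 0.35·0.6097) ≈ 0.3138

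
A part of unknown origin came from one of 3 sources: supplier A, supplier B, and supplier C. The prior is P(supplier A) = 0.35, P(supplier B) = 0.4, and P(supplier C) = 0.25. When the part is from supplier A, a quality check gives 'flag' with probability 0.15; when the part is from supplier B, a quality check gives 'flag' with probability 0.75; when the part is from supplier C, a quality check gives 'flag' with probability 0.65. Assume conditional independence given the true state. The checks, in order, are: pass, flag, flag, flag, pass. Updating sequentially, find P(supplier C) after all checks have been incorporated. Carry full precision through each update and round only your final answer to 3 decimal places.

Apply Bayes' rule sequentially, carrying P(supplier C) forward.
After 'pass': normaliser = 0.85·0.3500 + 0.25·0.4000 + 0.35·0.2500; P(supplier A) ≈ 0.6134, P(supplier B) ≈ 0.2062, P(supplier C) ≈ 0.1804
After 'flag': normaliser = 0.15·0.6134 + 0.75·0.2062 + 0.65·0.1804; P(supplier A) ≈ 0.2528, P(supplier B) ≈ 0.4249, P(supplier C) ≈ 0.3222
After 'flag': normaliser = 0.15·0.2528 + 0.75·0.4249 + 0.65·0.3222; P(supplier A) ≈ 0.0670, P(supplier B) ≈ 0.5630, P(supplier C) ≈ 0.3700
After 'flag': normaliser = 0.15·0.0670 + 0.75·0.5630 + 0.65·0.3700; P(supplier A) ≈ 0.0149, P(supplier B) ≈ 0.6276, P(supplier C) ≈ 0.3575
After 'pass': normaliser = 0.85·0.0149 + 0.25·0.6276 + 0.35·0.3575; P(supplier A) ≈ 0.0431, P(supplier B) ≈ 0.5324, P(supplier C) ≈ 0.4245

0.425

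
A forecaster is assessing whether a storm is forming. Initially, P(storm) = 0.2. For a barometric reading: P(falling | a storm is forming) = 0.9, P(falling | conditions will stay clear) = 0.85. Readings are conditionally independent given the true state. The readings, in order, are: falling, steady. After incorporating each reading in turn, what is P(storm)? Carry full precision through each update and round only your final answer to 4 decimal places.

Each posterior becomes the prior for the next update.
After 'falling': P(storm) = 0.9·0.2000 / (0.9·0.2000 + 0.85·0.8000) ≈ 0.2093
After 'steady': P(storm) = 0.1·0.2093 / (0.1·0.2093 + 0.15·0.7907) ≈ 0.1500

0.1500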